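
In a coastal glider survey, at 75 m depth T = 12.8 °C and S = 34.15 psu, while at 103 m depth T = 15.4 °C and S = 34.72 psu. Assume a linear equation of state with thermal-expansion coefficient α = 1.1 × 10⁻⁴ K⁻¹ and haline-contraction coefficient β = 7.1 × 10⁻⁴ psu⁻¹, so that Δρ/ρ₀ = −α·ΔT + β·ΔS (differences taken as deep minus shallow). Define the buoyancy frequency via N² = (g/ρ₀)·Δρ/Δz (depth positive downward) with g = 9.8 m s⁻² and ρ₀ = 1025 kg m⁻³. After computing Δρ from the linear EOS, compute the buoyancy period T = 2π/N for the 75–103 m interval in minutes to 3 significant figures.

16.2 min

ΔT = +2.6 K, ΔS = +0.57 psu (deep − shallow).
Δρ/ρ₀ = −αΔT + βΔS = -2.86 × 10⁻⁴ + 4.047 × 10⁻⁴ = 1.187 × 10⁻⁴, so Δρ ≈ 0.1217 kg m⁻³.
N² = (g/ρ₀)·Δρ/Δz = g·(Δρ/ρ₀)/Δz = 9.8 × 1.187 × 10⁻⁴ / 28 = 4.1545 × 10⁻⁵ s⁻².
N = √(4.1545 × 10⁻⁵) = 6.4455 × 10⁻³ rad s⁻¹ → T = 2π/N = 974.82 s = 16.247 min ≈ 16.2 min.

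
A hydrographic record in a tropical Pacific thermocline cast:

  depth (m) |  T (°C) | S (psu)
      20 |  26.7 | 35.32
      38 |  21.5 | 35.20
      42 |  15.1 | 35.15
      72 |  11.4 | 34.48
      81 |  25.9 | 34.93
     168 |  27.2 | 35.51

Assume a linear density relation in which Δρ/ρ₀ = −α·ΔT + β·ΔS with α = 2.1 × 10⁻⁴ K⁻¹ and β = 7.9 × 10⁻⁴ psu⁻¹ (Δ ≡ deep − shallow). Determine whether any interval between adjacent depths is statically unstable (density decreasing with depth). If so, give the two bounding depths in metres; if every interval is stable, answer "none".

Evaluate Δρ/ρ₀ = −αΔT + βΔS across each adjacent pair:
  20–38 m: −αΔT+βΔS = −(2.1 × 10⁻⁴)(-5.2)+(7.9 × 10⁻⁴)(-0.12) = 1.0 × 10⁻³ → stable
  38–42 m: −αΔT+βΔS = −(2.1 × 10⁻⁴)(-6.4)+(7.9 × 10⁻⁴)(-0.05) = 1.3 × 10⁻³ → stable
  42–72 m: −αΔT+βΔS = −(2.1 × 10⁻⁴)(-3.7)+(7.9 × 10⁻⁴)(-0.67) = 2.5 × 10⁻⁴ → stable
  72–81 m: −αΔT+βΔS = −(2.1 × 10⁻⁴)(+14.5)+(7.9 × 10⁻⁴)(+0.45) = -2.7 × 10⁻³ → UNSTABLE
  81–168 m: −αΔT+βΔS = −(2.1 × 10⁻⁴)(+1.3)+(7.9 × 10⁻⁴)(+0.58) = 1.9 × 10⁻⁴ → stable
The 72–81 m interval has Δρ < 0: lighter water underlies denser water.

72–81 m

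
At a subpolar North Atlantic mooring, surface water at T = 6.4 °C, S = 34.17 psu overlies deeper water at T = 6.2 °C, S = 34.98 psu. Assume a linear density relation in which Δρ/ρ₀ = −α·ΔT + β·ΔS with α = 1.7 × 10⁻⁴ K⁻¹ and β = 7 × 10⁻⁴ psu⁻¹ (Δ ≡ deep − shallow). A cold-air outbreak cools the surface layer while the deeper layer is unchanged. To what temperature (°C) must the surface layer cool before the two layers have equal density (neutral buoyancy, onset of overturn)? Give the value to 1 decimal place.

Neutral buoyancy requires Δρ = 0, i.e. −α(T_deep − T_surf′) + β(S_deep − S_surf) = 0.
T_surf′ = T_deep − (β/α)·ΔS = 6.2 − (7 × 10⁻⁴/1.7 × 10⁻⁴)·(+0.81) = 2.865 °C.
Cooling required: 6.4 − (2.865) = 3.535 °C.

2.9 °C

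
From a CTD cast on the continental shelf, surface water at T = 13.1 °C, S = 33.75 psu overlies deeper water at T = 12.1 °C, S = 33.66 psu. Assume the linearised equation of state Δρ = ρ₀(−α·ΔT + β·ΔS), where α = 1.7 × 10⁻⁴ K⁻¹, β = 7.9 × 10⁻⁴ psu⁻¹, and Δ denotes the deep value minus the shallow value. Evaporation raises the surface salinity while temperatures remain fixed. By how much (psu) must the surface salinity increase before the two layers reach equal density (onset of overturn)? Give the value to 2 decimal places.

Neutral buoyancy requires −α(T_deep − T_surf) + β(S_deep − S_surf′) = 0.
S_surf′ = S_deep − (α/β)·ΔT = 33.66 − (1.7 × 10⁻⁴/7.9 × 10⁻⁴)·(-1.0) = 33.8752 psu.
Increase required: 33.8752 − 33.75 = 0.1252 psu.

0.13 psu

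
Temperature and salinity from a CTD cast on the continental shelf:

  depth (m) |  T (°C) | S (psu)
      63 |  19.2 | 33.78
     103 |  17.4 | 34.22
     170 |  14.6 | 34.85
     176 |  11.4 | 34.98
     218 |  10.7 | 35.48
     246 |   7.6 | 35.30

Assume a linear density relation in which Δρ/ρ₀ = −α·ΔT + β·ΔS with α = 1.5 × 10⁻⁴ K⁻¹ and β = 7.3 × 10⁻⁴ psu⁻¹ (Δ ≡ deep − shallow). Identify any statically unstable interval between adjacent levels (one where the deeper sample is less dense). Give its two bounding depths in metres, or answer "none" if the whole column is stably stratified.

Evaluate Δρ/ρ₀ = −αΔT + βΔS across each adjacent pair:
  63–103 m: −αΔT+βΔS = −(1.5 × 10⁻⁴)(-1.8)+(7.3 × 10⁻⁴)(+0.44) = 5.9 × 10⁻⁴ → stable
  103–170 m: −αΔT+βΔS = −(1.5 × 10⁻⁴)(-2.8)+(7.3 × 10⁻⁴)(+0.63) = 8.8 × 10⁻⁴ → stable
  170–176 m: −αΔT+βΔS = −(1.5 × 10⁻⁴)(-3.2)+(7.3 × 10⁻⁴)(+0.13) = 5.7 × 10⁻⁴ → stable
  176–218 m: −αΔT+βΔS = −(1.5 × 10⁻⁴)(-0.7)+(7.3 × 10⁻⁴)(+0.50) = 4.7 × 10⁻⁴ → stable
  218–246 m: −αΔT+βΔS = −(1.5 × 10⁻⁴)(-3.1)+(7.3 × 10⁻⁴)(-0.18) = 3.3 × 10⁻⁴ → stable
Every interval has Δρ > 0: the column is stably stratified throughout.

none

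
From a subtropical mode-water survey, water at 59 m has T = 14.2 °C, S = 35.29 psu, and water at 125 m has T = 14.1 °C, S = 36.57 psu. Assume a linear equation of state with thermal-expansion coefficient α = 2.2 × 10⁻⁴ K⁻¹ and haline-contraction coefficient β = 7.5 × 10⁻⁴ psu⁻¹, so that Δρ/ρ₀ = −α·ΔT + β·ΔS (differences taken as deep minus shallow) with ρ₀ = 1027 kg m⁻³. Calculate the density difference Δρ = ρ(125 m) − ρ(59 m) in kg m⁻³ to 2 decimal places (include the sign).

ΔT = -0.1 K, ΔS = +1.28 psu (deep − shallow).
Δρ/ρ₀ = −(2.2 × 10⁻⁴)(-0.1) + (7.5 × 10⁻⁴)(+1.28) = 9.82 × 10⁻⁴.
Δρ = 1027 × (9.82 × 10⁻⁴) = +1.01 kg m⁻³.
Positive Δρ: denser below, stable.

+1.01 kg m⁻³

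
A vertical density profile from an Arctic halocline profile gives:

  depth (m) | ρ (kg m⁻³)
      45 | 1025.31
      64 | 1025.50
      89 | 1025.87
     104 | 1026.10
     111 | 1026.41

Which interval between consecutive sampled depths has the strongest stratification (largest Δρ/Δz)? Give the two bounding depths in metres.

Compute the density gradient over each adjacent pair:
  45–64 m: Δρ/Δz = 0.19/19 = 0.010 kg m⁻⁴
  64–89 m: Δρ/Δz = 0.37/25 = 0.015 kg m⁻⁴
  89–104 m: Δρ/Δz = 0.23/15 = 0.015 kg m⁻⁴
  104–111 m: Δρ/Δz = 0.31/7 = 0.044 kg m⁻⁴
The largest gradient is in the 104–111 m interval — the pycnocline.

104–111 m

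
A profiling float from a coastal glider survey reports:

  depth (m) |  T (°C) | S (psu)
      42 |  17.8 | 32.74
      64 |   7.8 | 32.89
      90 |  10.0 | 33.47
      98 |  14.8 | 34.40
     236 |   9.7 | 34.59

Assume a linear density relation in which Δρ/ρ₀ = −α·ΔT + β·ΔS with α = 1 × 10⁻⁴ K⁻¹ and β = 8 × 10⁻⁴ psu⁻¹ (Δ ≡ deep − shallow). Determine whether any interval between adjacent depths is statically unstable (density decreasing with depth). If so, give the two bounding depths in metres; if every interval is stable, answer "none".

Evaluate Δρ/ρ₀ = −αΔT + βΔS across each adjacent pair:
  42–64 m: −αΔT+βΔS = −(1 × 10⁻⁴)(-10.0)+(8 × 10⁻⁴)(+0.15) = 1.1 × 10⁻³ → stable
  64–90 m: −αΔT+βΔS = −(1 × 10⁻⁴)(+2.2)+(8 × 10⁻⁴)(+0.58) = 2.4 × 10⁻⁴ → stable
  90–98 m: −αΔT+βΔS = −(1 × 10⁻⁴)(+4.8)+(8 × 10⁻⁴)(+0.93) = 2.6 × 10⁻⁴ → stable
  98–236 m: −αΔT+βΔS = −(1 × 10⁻⁴)(-5.1)+(8 × 10⁻⁴)(+0.19) = 6.6 × 10⁻⁴ → stable
Every interval has Δρ > 0: the column is stably stratified throughout.

none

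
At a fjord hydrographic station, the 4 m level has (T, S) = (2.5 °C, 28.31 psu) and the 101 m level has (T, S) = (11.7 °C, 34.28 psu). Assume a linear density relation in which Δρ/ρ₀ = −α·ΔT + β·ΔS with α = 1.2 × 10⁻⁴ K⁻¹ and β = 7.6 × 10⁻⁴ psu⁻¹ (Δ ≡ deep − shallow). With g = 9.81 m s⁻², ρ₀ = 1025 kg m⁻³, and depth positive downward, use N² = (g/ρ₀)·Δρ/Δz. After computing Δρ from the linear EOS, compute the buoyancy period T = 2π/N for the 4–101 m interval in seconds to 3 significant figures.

ΔT = +9.2 K, ΔS = +5.97 psu (deep − shallow).
Δρ/ρ₀ = −αΔT + βΔS = -1.104 × 10⁻³ + 4.5372 × 10⁻³ = 3.4332 × 10⁻³, so Δρ ≈ 3.519 kg m⁻³.
N² = (g/ρ₀)·Δρ/Δz = g·(Δρ/ρ₀)/Δz = 9.81 × 3.4332 × 10⁻³ / 97 = 3.4721 × 10⁻⁴ s⁻².
N = √(3.4721 × 10⁻⁴) = 0.018634 rad s⁻¹ → T = 2π/N = 337.19 s ≈ 337 s.

337 s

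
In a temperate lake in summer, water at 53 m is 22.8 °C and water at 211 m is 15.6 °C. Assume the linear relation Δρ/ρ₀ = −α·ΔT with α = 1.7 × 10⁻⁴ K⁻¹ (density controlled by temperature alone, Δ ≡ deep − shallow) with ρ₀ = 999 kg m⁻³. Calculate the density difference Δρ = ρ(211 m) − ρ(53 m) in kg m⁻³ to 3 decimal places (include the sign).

ΔT = -7.2 K, Δρ/ρ₀ = −αΔT = 1.224 × 10⁻³.
Δρ = 999 × (1.224 × 10⁻³) = +1.223 kg m⁻³.
Positive Δρ: denser below, stable.

+1.223 kg m⁻³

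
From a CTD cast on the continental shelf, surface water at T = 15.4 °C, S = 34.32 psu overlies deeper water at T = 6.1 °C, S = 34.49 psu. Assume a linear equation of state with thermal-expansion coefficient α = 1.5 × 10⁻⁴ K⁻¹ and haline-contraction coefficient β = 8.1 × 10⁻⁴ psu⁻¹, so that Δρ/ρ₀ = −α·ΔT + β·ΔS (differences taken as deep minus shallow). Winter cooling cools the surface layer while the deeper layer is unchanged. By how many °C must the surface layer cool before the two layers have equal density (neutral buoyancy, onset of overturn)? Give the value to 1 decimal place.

10.2 °C

Neutral buoyancy requires Δρ = 0, i.e. −α(T_deep − T_surf′) + β(S_deep − S_surf) = 0.
T_surf′ = T_deep − (β/α)·ΔS = 6.1 − (8.1 × 10⁻⁴/1.5 × 10⁻⁴)·(+0.17) = 5.182 °C.
Cooling required: 15.4 − (5.182) = 10.218 °C.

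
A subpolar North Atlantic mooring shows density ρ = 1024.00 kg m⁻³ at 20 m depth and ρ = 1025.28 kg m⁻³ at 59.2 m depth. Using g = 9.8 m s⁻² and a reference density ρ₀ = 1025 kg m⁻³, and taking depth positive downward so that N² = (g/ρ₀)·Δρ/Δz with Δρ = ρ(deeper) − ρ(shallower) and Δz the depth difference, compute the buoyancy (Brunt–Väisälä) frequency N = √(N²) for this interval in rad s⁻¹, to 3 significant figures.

0.0177 rad s⁻¹

Δρ = 1025.28 − 1024.00 = 1.28 kg m⁻³ over Δz = 59.2 − 20 = 39.2 m.
N² = (9.8/1025) × (1.28/39.2) = 3.1220 × 10⁻⁴ s⁻².
N = √(3.1220 × 10⁻⁴) = 0.017669 rad s⁻¹ ≈ 0.0177 rad s⁻¹.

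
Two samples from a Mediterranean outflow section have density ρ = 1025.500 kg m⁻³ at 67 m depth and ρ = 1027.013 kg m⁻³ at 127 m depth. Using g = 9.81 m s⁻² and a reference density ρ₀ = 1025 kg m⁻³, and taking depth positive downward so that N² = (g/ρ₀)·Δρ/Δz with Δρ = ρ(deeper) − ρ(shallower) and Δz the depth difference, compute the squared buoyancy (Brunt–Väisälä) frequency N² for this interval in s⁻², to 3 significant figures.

Δρ = 1027.013 − 1025.500 = 1.513 kg m⁻³ over Δz = 127 − 67 = 60 m.
N² = (9.81/1025) × (1.513/60) = 2.4134 × 10⁻⁴ s⁻² ≈ 2.41 × 10⁻⁴ s⁻².

2.41 × 10⁻⁴ s⁻²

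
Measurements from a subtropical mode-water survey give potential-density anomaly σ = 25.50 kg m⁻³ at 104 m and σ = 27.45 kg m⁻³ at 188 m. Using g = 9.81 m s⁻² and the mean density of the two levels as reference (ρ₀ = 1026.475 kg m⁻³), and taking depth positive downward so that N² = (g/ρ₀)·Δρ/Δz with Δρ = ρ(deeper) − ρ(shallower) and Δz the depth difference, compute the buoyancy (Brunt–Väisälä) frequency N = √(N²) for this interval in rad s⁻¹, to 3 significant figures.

Δρ = 1027.45 − 1025.50 = 1.95 kg m⁻³ over Δz = 188 − 104 = 84 m.
N² = (9.81/1026.475) × (1.95/84) = 2.2186 × 10⁻⁴ s⁻².
N = √(2.2186 × 10⁻⁴) = 0.014895 rad s⁻¹ ≈ 0.0149 rad s⁻¹.
N² > 0, so the interval is statically stable.

0.0149 rad s⁻¹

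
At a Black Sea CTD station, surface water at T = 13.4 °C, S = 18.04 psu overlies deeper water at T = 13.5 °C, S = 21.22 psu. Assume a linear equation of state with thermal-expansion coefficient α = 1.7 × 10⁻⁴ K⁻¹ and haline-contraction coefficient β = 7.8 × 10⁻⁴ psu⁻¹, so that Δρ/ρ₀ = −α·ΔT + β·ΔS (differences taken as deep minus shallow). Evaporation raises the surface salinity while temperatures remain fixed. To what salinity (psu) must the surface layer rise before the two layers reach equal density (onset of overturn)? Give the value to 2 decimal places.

Neutral buoyancy requires −α(T_deep − T_surf) + β(S_deep − S_surf′) = 0.
S_surf′ = S_deep − (α/β)·ΔT = 21.22 − (1.7 × 10⁻⁴/7.8 × 10⁻⁴)·(+0.1) = 21.1982 psu.
Increase required: 21.1982 − 18.04 = 3.1582 psu.

21.20 psu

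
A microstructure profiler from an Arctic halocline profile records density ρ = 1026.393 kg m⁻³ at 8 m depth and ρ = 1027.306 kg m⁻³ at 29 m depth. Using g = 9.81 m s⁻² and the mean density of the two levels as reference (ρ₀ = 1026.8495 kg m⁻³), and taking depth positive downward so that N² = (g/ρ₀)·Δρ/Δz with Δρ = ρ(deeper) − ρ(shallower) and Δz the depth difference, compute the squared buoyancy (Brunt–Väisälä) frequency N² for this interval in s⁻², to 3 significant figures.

Δρ = 1027.306 − 1026.393 = 0.913 kg m⁻³ over Δz = 29 − 8 = 21 m.
N² = (9.81/1026.8495) × (0.913/21) = 4.1535 × 10⁻⁴ s⁻² ≈ 4.15 × 10⁻⁴ s⁻².

4.15 × 10⁻⁴ s⁻²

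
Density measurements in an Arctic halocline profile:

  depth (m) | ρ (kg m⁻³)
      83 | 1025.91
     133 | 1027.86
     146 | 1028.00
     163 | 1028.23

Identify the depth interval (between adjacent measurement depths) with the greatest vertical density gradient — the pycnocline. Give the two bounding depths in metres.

83–133 m

Compute the density gradient over each adjacent pair:
  83–133 m: Δρ/Δz = 1.95/50 = 0.039 kg m⁻⁴
  133–146 m: Δρ/Δz = 0.14/13 = 0.011 kg m⁻⁴
  146–163 m: Δρ/Δz = 0.23/17 = 0.014 kg m⁻⁴
The largest gradient is in the 83–133 m interval — the pycnocline.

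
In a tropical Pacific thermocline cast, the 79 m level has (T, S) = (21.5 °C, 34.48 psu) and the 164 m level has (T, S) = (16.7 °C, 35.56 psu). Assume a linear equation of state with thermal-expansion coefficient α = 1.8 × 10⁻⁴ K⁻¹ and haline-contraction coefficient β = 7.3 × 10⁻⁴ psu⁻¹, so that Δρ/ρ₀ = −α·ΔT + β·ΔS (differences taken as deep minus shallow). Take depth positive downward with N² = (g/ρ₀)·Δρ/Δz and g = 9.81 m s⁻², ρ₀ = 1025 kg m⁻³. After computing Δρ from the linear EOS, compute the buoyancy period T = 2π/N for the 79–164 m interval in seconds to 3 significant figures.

ΔT = -4.8 K, ΔS = +1.08 psu (deep − shallow).
Δρ/ρ₀ = −αΔT + βΔS = 8.64 × 10⁻⁴ + 7.884 × 10⁻⁴ = 1.6524 × 10⁻³, so Δρ ≈ 1.694 kg m⁻³.
N² = (g/ρ₀)·Δρ/Δz = g·(Δρ/ρ₀)/Δz = 9.81 × 1.6524 × 10⁻³ / 85 = 1.9071 × 10⁻⁴ s⁻².
N = √(1.9071 × 10⁻⁴) = 0.013810 rad s⁻¹ → T = 2π/N = 454.97 s ≈ 455 s.

455 s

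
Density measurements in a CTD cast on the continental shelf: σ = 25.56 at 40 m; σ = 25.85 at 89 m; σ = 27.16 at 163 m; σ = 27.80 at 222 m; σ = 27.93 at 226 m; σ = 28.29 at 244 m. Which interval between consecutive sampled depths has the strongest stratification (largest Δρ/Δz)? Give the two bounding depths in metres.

Compute the density gradient over each adjacent pair:
  40–89 m: Δρ/Δz = 0.29/49 = 5.9 × 10⁻³ kg m⁻⁴
  89–163 m: Δρ/Δz = 1.31/74 = 0.018 kg m⁻⁴
  163–222 m: Δρ/Δz = 0.64/59 = 0.011 kg m⁻⁴
  222–226 m: Δρ/Δz = 0.13/4 = 0.033 kg m⁻⁴
  226–244 m: Δρ/Δz = 0.36/18 = 0.020 kg m⁻⁴
The largest gradient is in the 222–226 m interval — the pycnocline.

222–226 m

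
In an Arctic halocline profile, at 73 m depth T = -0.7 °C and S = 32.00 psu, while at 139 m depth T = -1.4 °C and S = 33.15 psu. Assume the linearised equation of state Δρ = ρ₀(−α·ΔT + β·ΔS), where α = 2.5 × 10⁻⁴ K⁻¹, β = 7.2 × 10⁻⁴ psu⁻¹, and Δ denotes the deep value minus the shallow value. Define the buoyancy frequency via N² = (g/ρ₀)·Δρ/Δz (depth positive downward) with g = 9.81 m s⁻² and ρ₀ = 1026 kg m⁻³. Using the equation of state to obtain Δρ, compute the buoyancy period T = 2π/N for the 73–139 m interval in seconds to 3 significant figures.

515 s

ΔT = -0.7 K, ΔS = +1.15 psu (deep − shallow).
Δρ/ρ₀ = −αΔT + βΔS = 1.75 × 10⁻⁴ + 8.28 × 10⁻⁴ = 1.003 × 10⁻³, so Δρ ≈ 1.029 kg m⁻³.
N² = (g/ρ₀)·Δρ/Δz = g·(Δρ/ρ₀)/Δz = 9.81 × 1.003 × 10⁻³ / 66 = 1.4908 × 10⁻⁴ s⁻².
N = √(1.4908 × 10⁻⁴) = 0.012210 rad s⁻¹ → T = 2π/N = 514.59 s ≈ 515 s.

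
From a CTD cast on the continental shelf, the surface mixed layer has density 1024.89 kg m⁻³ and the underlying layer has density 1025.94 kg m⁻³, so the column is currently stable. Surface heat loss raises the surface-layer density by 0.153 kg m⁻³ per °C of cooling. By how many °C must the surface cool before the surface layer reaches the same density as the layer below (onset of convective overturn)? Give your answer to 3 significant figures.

6.86 °C

Density deficit of the surface layer: 1025.94 − 1024.89 = 1.05 kg m⁻³.
Required change = 1.05 / 0.153 = 6.86 °C.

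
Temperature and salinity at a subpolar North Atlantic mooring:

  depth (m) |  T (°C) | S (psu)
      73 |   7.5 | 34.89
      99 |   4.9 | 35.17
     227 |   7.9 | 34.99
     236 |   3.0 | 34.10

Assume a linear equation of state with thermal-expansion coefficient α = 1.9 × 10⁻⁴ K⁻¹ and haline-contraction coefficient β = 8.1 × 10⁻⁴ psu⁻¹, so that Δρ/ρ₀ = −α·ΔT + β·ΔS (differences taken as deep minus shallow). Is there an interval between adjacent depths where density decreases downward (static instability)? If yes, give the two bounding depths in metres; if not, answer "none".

Evaluate Δρ/ρ₀ = −αΔT + βΔS across each adjacent pair:
  73–99 m: −αΔT+βΔS = −(1.9 × 10⁻⁴)(-2.6)+(8.1 × 10⁻⁴)(+0.28) = 7.2 × 10⁻⁴ → stable
  99–227 m: −αΔT+βΔS = −(1.9 × 10⁻⁴)(+3.0)+(8.1 × 10⁻⁴)(-0.18) = -7.2 × 10⁻⁴ → UNSTABLE
  227–236 m: −αΔT+βΔS = −(1.9 × 10⁻⁴)(-4.9)+(8.1 × 10⁻⁴)(-0.89) = 2.1 × 10⁻⁴ → stable
The 99–227 m interval has Δρ < 0: lighter water underlies denser water.

99–227 m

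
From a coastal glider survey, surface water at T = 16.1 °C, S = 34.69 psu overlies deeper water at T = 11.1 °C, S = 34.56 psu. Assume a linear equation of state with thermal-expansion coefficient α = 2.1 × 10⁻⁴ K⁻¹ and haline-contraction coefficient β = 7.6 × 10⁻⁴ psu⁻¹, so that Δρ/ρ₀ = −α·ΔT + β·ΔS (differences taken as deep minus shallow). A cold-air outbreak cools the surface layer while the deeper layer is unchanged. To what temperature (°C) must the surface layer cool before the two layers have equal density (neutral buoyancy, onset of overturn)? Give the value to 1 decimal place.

Neutral buoyancy requires Δρ = 0, i.e. −α(T_deep − T_surf′) + β(S_deep − S_surf) = 0.
T_surf′ = T_deep − (β/α)·ΔS = 11.1 − (7.6 × 10⁻⁴/2.1 × 10⁻⁴)·(-0.13) = 11.570 °C.
Cooling required: 16.1 − (11.570) = 4.530 °C.

11.6 °C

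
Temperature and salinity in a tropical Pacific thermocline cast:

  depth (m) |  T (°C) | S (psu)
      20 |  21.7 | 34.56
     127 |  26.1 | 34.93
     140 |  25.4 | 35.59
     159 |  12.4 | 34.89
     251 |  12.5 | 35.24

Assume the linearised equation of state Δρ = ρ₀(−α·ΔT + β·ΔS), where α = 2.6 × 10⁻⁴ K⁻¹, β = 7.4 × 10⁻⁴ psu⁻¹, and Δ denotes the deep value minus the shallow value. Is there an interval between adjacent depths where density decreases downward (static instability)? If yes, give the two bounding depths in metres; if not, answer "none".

Evaluate Δρ/ρ₀ = −αΔT + βΔS across each adjacent pair:
  20–127 m: −αΔT+βΔS = −(2.6 × 10⁻⁴)(+4.4)+(7.4 × 10⁻⁴)(+0.37) = -8.7 × 10⁻⁴ → UNSTABLE
  127–140 m: −αΔT+βΔS = −(2.6 × 10⁻⁴)(-0.7)+(7.4 × 10⁻⁴)(+0.66) = 6.7 × 10⁻⁴ → stable
  140–159 m: −αΔT+βΔS = −(2.6 × 10⁻⁴)(-13.0)+(7.4 × 10⁻⁴)(-0.70) = 2.9 × 10⁻³ → stable
  159–251 m: −αΔT+βΔS = −(2.6 × 10⁻⁴)(+0.1)+(7.4 × 10⁻⁴)(+0.35) = 2.3 × 10⁻⁴ → stable
The 20–127 m interval has Δρ < 0: lighter water underlies denser water.

20–127 m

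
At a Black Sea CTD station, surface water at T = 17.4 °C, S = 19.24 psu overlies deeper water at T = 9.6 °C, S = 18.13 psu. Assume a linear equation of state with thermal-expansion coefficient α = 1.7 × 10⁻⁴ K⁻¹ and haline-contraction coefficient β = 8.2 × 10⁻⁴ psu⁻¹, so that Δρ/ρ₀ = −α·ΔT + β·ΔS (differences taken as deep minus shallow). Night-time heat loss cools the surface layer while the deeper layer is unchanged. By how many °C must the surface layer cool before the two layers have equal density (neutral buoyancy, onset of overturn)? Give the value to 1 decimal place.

Neutral buoyancy requires Δρ = 0, i.e. −α(T_deep − T_surf′) + β(S_deep − S_surf) = 0.
T_surf′ = T_deep − (β/α)·ΔS = 9.6 − (8.2 × 10⁻⁴/1.7 × 10⁻⁴)·(-1.11) = 14.954 °C.
Cooling required: 17.4 − (14.954) = 2.446 °C.

2.4 °C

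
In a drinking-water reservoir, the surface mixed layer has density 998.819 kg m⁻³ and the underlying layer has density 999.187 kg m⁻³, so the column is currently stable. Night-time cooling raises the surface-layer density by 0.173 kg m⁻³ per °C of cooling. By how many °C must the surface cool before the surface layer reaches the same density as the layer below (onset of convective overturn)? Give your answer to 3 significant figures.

2.13 °C

Density deficit of the surface layer: 999.187 − 998.819 = 0.368 kg m⁻³.
Required change = 0.368 / 0.173 = 2.13 °C.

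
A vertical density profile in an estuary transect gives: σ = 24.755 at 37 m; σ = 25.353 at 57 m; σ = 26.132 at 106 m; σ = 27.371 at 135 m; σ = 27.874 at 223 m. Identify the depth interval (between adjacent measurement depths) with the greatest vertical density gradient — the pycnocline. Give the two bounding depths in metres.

Compute the density gradient over each adjacent pair:
  37–57 m: Δρ/Δz = 0.598/20 = 0.030 kg m⁻⁴
  57–106 m: Δρ/Δz = 0.779/49 = 0.016 kg m⁻⁴
  106–135 m: Δρ/Δz = 1.239/29 = 0.043 kg m⁻⁴
  135–223 m: Δρ/Δz = 0.503/88 = 5.7 × 10⁻³ kg m⁻⁴
The largest gradient is in the 106–135 m interval — the pycnocline.

106–135 m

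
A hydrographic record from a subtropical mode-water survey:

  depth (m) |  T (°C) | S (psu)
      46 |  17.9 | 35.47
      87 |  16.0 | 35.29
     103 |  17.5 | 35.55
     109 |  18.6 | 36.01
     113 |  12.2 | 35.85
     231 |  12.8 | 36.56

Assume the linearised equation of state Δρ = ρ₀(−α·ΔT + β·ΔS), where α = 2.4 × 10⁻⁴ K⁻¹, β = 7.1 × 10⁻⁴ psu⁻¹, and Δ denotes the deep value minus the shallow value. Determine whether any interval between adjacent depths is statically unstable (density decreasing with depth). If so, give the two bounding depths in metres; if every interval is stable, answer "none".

Evaluate Δρ/ρ₀ = −αΔT + βΔS across each adjacent pair:
  46–87 m: −αΔT+βΔS = −(2.4 × 10⁻⁴)(-1.9)+(7.1 × 10⁻⁴)(-0.18) = 3.3 × 10⁻⁴ → stable
  87–103 m: −αΔT+βΔS = −(2.4 × 10⁻⁴)(+1.5)+(7.1 × 10⁻⁴)(+0.26) = -1.8 × 10⁻⁴ → UNSTABLE
  103–109 m: −αΔT+βΔS = −(2.4 × 10⁻⁴)(+1.1)+(7.1 × 10⁻⁴)(+0.46) = 6.3 × 10⁻⁵ → stable
  109–113 m: −αΔT+βΔS = −(2.4 × 10⁻⁴)(-6.4)+(7.1 × 10⁻⁴)(-0.16) = 1.4 × 10⁻³ → stable
  113–231 m: −αΔT+βΔS = −(2.4 × 10⁻⁴)(+0.6)+(7.1 × 10⁻⁴)(+0.71) = 3.6 × 10⁻⁴ → stable
The 87–103 m interval has Δρ < 0: lighter water underlies denser water.

87–103 m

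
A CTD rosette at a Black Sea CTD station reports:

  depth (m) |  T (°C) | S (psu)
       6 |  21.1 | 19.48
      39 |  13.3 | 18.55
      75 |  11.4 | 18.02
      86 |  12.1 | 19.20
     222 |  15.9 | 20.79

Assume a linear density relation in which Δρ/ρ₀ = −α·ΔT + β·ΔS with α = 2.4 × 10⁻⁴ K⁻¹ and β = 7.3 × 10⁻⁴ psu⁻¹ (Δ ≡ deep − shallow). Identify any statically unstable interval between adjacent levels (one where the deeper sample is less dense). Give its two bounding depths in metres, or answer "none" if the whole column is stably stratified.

Evaluate Δρ/ρ₀ = −αΔT + βΔS across each adjacent pair:
  6–39 m: −αΔT+βΔS = −(2.4 × 10⁻⁴)(-7.8)+(7.3 × 10⁻⁴)(-0.93) = 1.2 × 10⁻³ → stable
  39–75 m: −αΔT+βΔS = −(2.4 × 10⁻⁴)(-1.9)+(7.3 × 10⁻⁴)(-0.53) = 6.9 × 10⁻⁵ → stable
  75–86 m: −αΔT+βΔS = −(2.4 × 10⁻⁴)(+0.7)+(7.3 × 10⁻⁴)(+1.18) = 6.9 × 10⁻⁴ → stable
  86–222 m: −αΔT+βΔS = −(2.4 × 10⁻⁴)(+3.8)+(7.3 × 10⁻⁴)(+1.59) = 2.5 × 10⁻⁴ → stable
Every interval has Δρ > 0: the column is stably stratified throughout.

none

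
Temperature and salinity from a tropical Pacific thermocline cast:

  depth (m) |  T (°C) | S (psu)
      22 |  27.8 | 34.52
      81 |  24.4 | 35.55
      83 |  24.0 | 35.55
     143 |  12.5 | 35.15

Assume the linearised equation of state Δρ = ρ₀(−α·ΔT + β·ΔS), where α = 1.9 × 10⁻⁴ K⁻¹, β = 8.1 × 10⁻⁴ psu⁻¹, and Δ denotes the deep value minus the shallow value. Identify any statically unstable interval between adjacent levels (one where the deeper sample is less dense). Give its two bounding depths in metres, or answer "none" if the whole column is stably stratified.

none

Evaluate Δρ/ρ₀ = −αΔT + βΔS across each adjacent pair:
  22–81 m: −αΔT+βΔS = −(1.9 × 10⁻⁴)(-3.4)+(8.1 × 10⁻⁴)(+1.03) = 1.5 × 10⁻³ → stable
  81–83 m: −αΔT+βΔS = −(1.9 × 10⁻⁴)(-0.4)+(8.1 × 10⁻⁴)(+0.00) = 7.6 × 10⁻⁵ → stable
  83–143 m: −αΔT+βΔS = −(1.9 × 10⁻⁴)(-11.5)+(8.1 × 10⁻⁴)(-0.40) = 1.9 × 10⁻³ → stable
Every interval has Δρ > 0: the column is stably stratified throughout.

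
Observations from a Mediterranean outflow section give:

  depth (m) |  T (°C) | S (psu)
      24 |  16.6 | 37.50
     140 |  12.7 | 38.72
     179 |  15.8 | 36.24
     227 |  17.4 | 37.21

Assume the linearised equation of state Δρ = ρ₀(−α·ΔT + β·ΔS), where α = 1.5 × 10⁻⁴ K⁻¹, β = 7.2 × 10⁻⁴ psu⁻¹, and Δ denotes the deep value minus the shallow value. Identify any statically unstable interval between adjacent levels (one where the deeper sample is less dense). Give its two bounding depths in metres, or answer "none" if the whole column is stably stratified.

140–179 m

Evaluate Δρ/ρ₀ = −αΔT + βΔS across each adjacent pair:
  24–140 m: −αΔT+βΔS = −(1.5 × 10⁻⁴)(-3.9)+(7.2 × 10⁻⁴)(+1.22) = 1.5 × 10⁻³ → stable
  140–179 m: −αΔT+βΔS = −(1.5 × 10⁻⁴)(+3.1)+(7.2 × 10⁻⁴)(-2.48) = -2.3 × 10⁻³ → UNSTABLE
  179–227 m: −αΔT+βΔS = −(1.5 × 10⁻⁴)(+1.6)+(7.2 × 10⁻⁴)(+0.97) = 4.6 × 10⁻⁴ → stable
The 140–179 m interval has Δρ < 0: lighter water underlies denser water.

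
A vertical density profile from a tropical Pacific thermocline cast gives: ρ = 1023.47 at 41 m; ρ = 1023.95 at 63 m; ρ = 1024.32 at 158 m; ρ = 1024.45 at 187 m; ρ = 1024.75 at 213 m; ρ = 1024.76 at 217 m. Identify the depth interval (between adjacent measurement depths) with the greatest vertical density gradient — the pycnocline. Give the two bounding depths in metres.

41–63 m

Compute the density gradient over each adjacent pair:
  41–63 m: Δρ/Δz = 0.48/22 = 0.022 kg m⁻⁴
  63–158 m: Δρ/Δz = 0.37/95 = 3.9 × 10⁻³ kg m⁻⁴
  158–187 m: Δρ/Δz = 0.13/29 = 4.5 × 10⁻³ kg m⁻⁴
  187–213 m: Δρ/Δz = 0.30/26 = 0.012 kg m⁻⁴
  213–217 m: Δρ/Δz = 0.01/4 = 2.5 × 10⁻³ kg m⁻⁴
The largest gradient is in the 41–63 m interval — the pycnocline.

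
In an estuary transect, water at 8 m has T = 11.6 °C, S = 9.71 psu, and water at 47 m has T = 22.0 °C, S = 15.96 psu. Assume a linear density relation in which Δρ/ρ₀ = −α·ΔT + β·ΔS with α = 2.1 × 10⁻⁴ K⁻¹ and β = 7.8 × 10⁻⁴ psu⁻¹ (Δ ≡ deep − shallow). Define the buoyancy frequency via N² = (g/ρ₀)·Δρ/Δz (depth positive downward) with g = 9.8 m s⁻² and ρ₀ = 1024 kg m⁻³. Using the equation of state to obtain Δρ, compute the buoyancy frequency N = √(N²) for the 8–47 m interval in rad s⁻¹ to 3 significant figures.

ΔT = +10.4 K, ΔS = +6.25 psu (deep − shallow).
Δρ/ρ₀ = −αΔT + βΔS = -2.184 × 10⁻³ + 4.875 × 10⁻³ = 2.691 × 10⁻³, so Δρ ≈ 2.756 kg m⁻³.
N² = (g/ρ₀)·Δρ/Δz = g·(Δρ/ρ₀)/Δz = 9.8 × 2.691 × 10⁻³ / 39 = 6.7620 × 10⁻⁴ s⁻².
N = √(6.7620 × 10⁻⁴) = 0.026004 rad s⁻¹ ≈ 0.0260 rad s⁻¹.

0.0260 rad s⁻¹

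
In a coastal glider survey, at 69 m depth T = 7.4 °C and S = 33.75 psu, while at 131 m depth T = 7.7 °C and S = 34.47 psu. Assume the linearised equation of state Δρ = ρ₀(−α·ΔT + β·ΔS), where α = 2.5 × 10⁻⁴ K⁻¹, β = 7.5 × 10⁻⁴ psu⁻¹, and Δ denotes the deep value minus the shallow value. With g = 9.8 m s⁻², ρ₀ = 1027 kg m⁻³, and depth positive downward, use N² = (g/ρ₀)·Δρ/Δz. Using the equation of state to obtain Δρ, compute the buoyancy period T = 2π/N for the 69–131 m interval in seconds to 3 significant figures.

ΔT = +0.3 K, ΔS = +0.72 psu (deep − shallow).
Δρ/ρ₀ = −αΔT + βΔS = -7.50 × 10⁻⁵ + 5.40 × 10⁻⁴ = 4.65 × 10⁻⁴, so Δρ ≈ 0.4776 kg m⁻³.
N² = (g/ρ₀)·Δρ/Δz = g·(Δρ/ρ₀)/Δz = 9.8 × 4.65 × 10⁻⁴ / 62 = 7.3500 × 10⁻⁵ s⁻².
N = √(7.3500 × 10⁻⁵) = 8.5732 × 10⁻³ rad s⁻¹ → T = 2π/N = 732.89 s ≈ 733 s.

733 s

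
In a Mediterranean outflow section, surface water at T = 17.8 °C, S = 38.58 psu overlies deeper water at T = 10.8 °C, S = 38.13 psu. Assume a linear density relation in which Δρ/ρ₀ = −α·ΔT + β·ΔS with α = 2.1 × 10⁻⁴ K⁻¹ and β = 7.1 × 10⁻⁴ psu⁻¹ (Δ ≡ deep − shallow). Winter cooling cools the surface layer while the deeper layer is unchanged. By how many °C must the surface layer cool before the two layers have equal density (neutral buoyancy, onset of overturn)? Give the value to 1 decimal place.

5.5 °C

Neutral buoyancy requires Δρ = 0, i.e. −α(T_deep − T_surf′) + β(S_deep − S_surf) = 0.
T_surf′ = T_deep − (β/α)·ΔS = 10.8 − (7.1 × 10⁻⁴/2.1 × 10⁻⁴)·(-0.45) = 12.321 °C.
Cooling required: 17.8 − (12.321) = 5.479 °C.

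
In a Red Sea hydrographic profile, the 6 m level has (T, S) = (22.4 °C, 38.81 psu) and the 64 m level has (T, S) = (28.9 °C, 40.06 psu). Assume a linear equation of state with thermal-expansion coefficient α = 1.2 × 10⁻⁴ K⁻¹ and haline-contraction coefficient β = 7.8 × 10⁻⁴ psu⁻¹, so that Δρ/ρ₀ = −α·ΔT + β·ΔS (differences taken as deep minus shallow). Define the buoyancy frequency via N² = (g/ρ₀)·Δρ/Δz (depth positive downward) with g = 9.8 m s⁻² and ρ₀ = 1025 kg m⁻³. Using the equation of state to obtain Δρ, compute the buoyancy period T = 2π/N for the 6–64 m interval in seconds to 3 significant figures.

1.09 × 10³ s

ΔT = +6.5 K, ΔS = +1.25 psu (deep − shallow).
Δρ/ρ₀ = −αΔT + βΔS = -7.80 × 10⁻⁴ + 9.75 × 10⁻⁴ = 1.95 × 10⁻⁴, so Δρ ≈ 0.1999 kg m⁻³.
N² = (g/ρ₀)·Δρ/Δz = g·(Δρ/ρ₀)/Δz = 9.8 × 1.95 × 10⁻⁴ / 58 = 3.2948 × 10⁻⁵ s⁻².
N = √(3.2948 × 10⁻⁵) = 5.7400 × 10⁻³ rad s⁻¹ → T = 2π/N = 1.0946 × 10³ s ≈ 1.09 × 10³ s.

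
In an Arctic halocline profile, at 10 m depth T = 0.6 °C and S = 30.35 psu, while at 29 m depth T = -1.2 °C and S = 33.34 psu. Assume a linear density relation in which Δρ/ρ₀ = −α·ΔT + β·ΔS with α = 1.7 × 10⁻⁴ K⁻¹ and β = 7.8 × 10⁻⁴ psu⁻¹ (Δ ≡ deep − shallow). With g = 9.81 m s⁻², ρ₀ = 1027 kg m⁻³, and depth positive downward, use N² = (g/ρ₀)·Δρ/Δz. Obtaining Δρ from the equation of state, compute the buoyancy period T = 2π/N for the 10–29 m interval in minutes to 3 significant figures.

2.84 min

ΔT = -1.8 K, ΔS = +2.99 psu (deep − shallow).
Δρ/ρ₀ = −αΔT + βΔS = 3.06 × 10⁻⁴ + 2.3322 × 10⁻³ = 2.6382 × 10⁻³, so Δρ ≈ 2.709 kg m⁻³.
N² = (g/ρ₀)·Δρ/Δz = g·(Δρ/ρ₀)/Δz = 9.81 × 2.6382 × 10⁻³ / 19 = 1.3621 × 10⁻³ s⁻².
N = √(1.3621 × 10⁻³) = 0.036907 rad s⁻¹ → T = 2π/N = 170.24 s = 2.8373 min ≈ 2.84 min.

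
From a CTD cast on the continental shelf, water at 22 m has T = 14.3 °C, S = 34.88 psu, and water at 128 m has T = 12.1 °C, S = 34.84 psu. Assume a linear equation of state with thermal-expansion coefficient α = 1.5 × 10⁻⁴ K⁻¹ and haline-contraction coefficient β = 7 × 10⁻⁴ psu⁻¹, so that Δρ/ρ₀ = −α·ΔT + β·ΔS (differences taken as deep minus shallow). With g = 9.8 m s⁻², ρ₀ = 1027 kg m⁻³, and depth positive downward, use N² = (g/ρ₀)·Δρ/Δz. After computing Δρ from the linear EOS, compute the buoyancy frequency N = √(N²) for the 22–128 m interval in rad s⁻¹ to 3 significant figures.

5.28 × 10⁻³ rad s⁻¹

ΔT = -2.2 K, ΔS = -0.04 psu (deep − shallow).
Δρ/ρ₀ = −αΔT + βΔS = 3.30 × 10⁻⁴ − 2.80 × 10⁻⁵ = 3.02 × 10⁻⁴, so Δρ ≈ 0.3102 kg m⁻³.
N² = (g/ρ₀)·Δρ/Δz = g·(Δρ/ρ₀)/Δz = 9.8 × 3.02 × 10⁻⁴ / 106 = 2.7921 × 10⁻⁵ s⁻².
N = √(2.7921 × 10⁻⁵) = 5.2840 × 10⁻³ rad s⁻¹ ≈ 5.28 × 10⁻³ rad s⁻¹.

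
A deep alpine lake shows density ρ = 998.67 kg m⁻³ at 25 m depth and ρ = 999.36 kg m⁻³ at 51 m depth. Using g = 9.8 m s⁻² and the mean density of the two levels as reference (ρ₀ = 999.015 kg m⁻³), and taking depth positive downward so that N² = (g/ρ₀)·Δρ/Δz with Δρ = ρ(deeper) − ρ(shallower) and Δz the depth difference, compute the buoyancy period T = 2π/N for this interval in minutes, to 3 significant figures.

Δρ = 999.36 − 998.67 = 0.69 kg m⁻³ over Δz = 51 − 25 = 26 m.
N² = (9.8/999.015) × (0.69/26) = 2.6033 × 10⁻⁴ s⁻².
N = √(2.6033 × 10⁻⁴) = 0.016135 rad s⁻¹, so T = 2π/N = 389.41 s = 6.4902 min ≈ 6.49 min.
N² > 0, so the interval is statically stable.

6.49 min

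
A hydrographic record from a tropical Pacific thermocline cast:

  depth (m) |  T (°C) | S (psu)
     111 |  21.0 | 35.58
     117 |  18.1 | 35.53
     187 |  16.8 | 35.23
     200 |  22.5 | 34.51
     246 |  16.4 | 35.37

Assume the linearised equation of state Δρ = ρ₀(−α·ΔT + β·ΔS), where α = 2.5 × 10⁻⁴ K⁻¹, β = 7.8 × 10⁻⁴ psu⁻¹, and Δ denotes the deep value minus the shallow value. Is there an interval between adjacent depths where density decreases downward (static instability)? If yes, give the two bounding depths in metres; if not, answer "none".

187–200 m

Evaluate Δρ/ρ₀ = −αΔT + βΔS across each adjacent pair:
  111–117 m: −αΔT+βΔS = −(2.5 × 10⁻⁴)(-2.9)+(7.8 × 10⁻⁴)(-0.05) = 6.9 × 10⁻⁴ → stable
  117–187 m: −αΔT+βΔS = −(2.5 × 10⁻⁴)(-1.3)+(7.8 × 10⁻⁴)(-0.30) = 9.1 × 10⁻⁵ → stable
  187–200 m: −αΔT+βΔS = −(2.5 × 10⁻⁴)(+5.7)+(7.8 × 10⁻⁴)(-0.72) = -2.0 × 10⁻³ → UNSTABLE
  200–246 m: −αΔT+βΔS = −(2.5 × 10⁻⁴)(-6.1)+(7.8 × 10⁻⁴)(+0.86) = 2.2 × 10⁻³ → stable
The 187–200 m interval has Δρ < 0: lighter water underlies denser water.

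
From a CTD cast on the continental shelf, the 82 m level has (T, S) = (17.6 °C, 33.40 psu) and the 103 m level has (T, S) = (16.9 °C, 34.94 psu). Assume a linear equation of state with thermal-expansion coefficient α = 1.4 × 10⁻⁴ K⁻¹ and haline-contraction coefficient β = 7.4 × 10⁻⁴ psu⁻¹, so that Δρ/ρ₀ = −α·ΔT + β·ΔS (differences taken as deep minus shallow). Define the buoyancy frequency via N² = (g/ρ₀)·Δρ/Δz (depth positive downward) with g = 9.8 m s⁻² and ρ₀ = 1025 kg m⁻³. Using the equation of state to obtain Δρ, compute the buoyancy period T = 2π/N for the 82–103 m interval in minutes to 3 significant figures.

4.36 min

ΔT = -0.7 K, ΔS = +1.54 psu (deep − shallow).
Δρ/ρ₀ = −αΔT + βΔS = 9.80 × 10⁻⁵ + 1.1396 × 10⁻³ = 1.2376 × 10⁻³, so Δρ ≈ 1.269 kg m⁻³.
N² = (g/ρ₀)·Δρ/Δz = g·(Δρ/ρ₀)/Δz = 9.8 × 1.2376 × 10⁻³ / 21 = 5.7755 × 10⁻⁴ s⁻².
N = √(5.7755 × 10⁻⁴) = 0.024032 rad s⁻¹ → T = 2π/N = 261.45 s = 4.3575 min ≈ 4.36 min.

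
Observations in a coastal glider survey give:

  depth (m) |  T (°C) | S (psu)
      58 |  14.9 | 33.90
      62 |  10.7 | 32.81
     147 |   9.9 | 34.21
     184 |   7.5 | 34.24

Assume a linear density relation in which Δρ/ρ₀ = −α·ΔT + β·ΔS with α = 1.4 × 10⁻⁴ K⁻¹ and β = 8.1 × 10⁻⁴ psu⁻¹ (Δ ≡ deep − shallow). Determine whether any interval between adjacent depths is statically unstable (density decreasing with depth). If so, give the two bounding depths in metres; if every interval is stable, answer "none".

58–62 m

Evaluate Δρ/ρ₀ = −αΔT + βΔS across each adjacent pair:
  58–62 m: −αΔT+βΔS = −(1.4 × 10⁻⁴)(-4.2)+(8.1 × 10⁻⁴)(-1.09) = -2.9 × 10⁻⁴ → UNSTABLE
  62–147 m: −αΔT+βΔS = −(1.4 × 10⁻⁴)(-0.8)+(8.1 × 10⁻⁴)(+1.40) = 1.2 × 10⁻³ → stable
  147–184 m: −αΔT+βΔS = −(1.4 × 10⁻⁴)(-2.4)+(8.1 × 10⁻⁴)(+0.03) = 3.6 × 10⁻⁴ → stable
The 58–62 m interval has Δρ < 0: lighter water underlies denser water.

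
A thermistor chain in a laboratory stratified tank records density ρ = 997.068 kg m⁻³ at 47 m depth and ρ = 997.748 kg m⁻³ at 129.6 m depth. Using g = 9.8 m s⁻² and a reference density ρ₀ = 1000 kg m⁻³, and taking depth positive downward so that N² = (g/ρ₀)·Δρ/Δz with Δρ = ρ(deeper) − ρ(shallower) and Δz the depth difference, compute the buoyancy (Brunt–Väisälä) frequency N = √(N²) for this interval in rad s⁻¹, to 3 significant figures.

8.98 × 10⁻³ rad s⁻¹

Δρ = 997.748 − 997.068 = 0.680 kg m⁻³ over Δz = 129.6 − 47 = 82.6 m.
N² = (9.8/1000) × (0.680/82.6) = 8.0678 × 10⁻⁵ s⁻².
N = √(8.0678 × 10⁻⁵) = 8.9821 × 10⁻³ rad s⁻¹ ≈ 8.98 × 10⁻³ rad s⁻¹.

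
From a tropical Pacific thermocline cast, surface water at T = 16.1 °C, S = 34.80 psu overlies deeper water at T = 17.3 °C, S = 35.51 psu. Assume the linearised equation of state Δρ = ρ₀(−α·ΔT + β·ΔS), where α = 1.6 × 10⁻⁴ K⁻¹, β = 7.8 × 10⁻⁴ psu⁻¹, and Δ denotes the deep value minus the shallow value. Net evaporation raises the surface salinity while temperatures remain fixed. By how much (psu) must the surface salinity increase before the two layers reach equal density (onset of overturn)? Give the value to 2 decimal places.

Neutral buoyancy requires −α(T_deep − T_surf) + β(S_deep − S_surf′) = 0.
S_surf′ = S_deep − (α/β)·ΔT = 35.51 − (1.6 × 10⁻⁴/7.8 × 10⁻⁴)·(+1.2) = 35.2638 psu.
Increase required: 35.2638 − 34.80 = 0.4638 psu.

0.46 psu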